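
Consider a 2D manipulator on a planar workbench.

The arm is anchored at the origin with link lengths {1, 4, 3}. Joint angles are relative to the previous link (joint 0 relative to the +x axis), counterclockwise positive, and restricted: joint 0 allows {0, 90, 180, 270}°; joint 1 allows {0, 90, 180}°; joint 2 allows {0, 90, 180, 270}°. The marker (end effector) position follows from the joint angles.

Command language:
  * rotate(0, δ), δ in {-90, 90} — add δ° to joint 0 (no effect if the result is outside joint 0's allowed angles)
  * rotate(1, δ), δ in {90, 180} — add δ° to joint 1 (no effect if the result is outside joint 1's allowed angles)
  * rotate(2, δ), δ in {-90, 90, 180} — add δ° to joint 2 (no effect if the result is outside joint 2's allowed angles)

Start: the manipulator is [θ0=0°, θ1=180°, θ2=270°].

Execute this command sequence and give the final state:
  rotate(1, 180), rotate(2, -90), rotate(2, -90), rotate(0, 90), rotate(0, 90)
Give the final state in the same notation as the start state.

[θ0=180°, θ1=0°, θ2=90°]

initial: [θ0=0°, θ1=180°, θ2=270°]
[1] after rotate(1, 180): [θ0=0°, θ1=0°, θ2=270°]
[2] after rotate(2, -90): [θ0=0°, θ1=0°, θ2=180°]
[3] after rotate(2, -90): [θ0=0°, θ1=0°, θ2=90°]
[4] after rotate(0, 90): [θ0=90°, θ1=0°, θ2=90°]
[5] after rotate(0, 90): [θ0=180°, θ1=0°, θ2=90°]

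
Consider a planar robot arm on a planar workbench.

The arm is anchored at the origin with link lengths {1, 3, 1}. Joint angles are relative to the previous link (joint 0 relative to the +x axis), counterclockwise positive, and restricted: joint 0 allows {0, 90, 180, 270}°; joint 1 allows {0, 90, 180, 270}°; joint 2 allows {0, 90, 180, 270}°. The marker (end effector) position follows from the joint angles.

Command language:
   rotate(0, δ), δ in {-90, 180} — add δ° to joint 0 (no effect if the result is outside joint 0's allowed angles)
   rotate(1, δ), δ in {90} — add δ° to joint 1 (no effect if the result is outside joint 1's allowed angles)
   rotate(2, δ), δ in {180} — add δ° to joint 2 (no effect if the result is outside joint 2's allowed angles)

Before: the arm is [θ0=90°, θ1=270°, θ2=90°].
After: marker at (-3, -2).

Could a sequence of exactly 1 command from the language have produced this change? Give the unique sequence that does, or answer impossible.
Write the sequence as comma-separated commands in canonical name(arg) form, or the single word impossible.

start: [θ0=90°, θ1=270°, θ2=90°]
t=1 rotate(0, 180) ⇒ [θ0=270°, θ1=270°, θ2=90°]
no rival 1-sequence matches.

rotate(0, 180)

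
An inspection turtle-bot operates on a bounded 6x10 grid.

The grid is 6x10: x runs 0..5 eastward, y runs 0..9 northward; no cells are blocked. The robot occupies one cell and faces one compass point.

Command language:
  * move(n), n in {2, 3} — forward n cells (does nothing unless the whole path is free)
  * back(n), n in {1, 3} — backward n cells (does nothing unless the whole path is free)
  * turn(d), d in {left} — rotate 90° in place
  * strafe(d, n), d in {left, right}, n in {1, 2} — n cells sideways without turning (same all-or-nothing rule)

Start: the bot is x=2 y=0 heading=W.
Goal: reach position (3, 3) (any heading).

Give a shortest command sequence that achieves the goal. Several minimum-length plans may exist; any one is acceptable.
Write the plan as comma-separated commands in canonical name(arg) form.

strafe(right, 1), back(1), strafe(right, 2)

initial: x=2 y=0 heading=W
[1] after strafe(right, 1): x=2 y=1 heading=W
[2] after back(1): x=3 y=1 heading=W
[3] after strafe(right, 2): x=3 y=3 heading=W
shorter routes all fall short; 3 is best.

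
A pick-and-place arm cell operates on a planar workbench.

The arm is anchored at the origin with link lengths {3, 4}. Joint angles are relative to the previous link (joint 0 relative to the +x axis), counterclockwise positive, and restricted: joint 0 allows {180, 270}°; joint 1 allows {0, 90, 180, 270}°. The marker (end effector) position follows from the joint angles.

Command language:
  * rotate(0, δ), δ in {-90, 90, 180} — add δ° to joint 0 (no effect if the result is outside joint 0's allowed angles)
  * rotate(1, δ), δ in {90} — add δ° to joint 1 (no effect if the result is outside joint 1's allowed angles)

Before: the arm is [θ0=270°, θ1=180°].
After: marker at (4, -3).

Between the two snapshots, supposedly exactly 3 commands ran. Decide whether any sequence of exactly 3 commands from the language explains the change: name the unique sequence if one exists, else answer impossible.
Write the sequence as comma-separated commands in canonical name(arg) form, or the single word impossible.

rotate(1, 90), rotate(1, 90), rotate(1, 90)

begin: [θ0=270°, θ1=180°]
[1] after rotate(1, 90): [θ0=270°, θ1=270°]
[2] after rotate(1, 90): [θ0=270°, θ1=0°]
[3] after rotate(1, 90): [θ0=270°, θ1=90°]
no other 3-command option fits: unique.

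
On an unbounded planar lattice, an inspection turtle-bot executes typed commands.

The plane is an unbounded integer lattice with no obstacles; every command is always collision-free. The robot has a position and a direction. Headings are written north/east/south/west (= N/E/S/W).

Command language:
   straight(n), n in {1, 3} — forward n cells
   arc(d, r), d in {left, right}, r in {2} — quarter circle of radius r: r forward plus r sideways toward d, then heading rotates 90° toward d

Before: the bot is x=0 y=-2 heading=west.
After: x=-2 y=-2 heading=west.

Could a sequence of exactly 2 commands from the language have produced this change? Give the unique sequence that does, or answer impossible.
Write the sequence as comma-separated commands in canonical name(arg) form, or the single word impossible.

key: heading stays W — no command in the sequence turns
begin: x=0 y=-2 heading=west
[1] after straight(1): x=-1 y=-2 heading=west
[2] after straight(1): x=-2 y=-2 heading=west
all 16 alternatives checked — unique.

straight(1), straight(1)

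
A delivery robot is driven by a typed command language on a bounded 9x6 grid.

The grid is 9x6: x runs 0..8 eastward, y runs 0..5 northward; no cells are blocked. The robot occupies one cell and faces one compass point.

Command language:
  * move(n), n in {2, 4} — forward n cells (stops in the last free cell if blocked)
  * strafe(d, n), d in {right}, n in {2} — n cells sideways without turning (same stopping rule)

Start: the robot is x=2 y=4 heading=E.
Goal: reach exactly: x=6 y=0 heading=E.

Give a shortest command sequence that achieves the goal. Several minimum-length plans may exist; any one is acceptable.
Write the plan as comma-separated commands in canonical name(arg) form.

begin: x=2 y=4 heading=E
1. strafe(right, 2) → x=2 y=2 heading=E
2. strafe(right, 2) → x=2 y=0 heading=E
3. move(4) → x=6 y=0 heading=E
no 2-step plan works, so 3 is optimal.

strafe(right, 2), strafe(right, 2), move(4)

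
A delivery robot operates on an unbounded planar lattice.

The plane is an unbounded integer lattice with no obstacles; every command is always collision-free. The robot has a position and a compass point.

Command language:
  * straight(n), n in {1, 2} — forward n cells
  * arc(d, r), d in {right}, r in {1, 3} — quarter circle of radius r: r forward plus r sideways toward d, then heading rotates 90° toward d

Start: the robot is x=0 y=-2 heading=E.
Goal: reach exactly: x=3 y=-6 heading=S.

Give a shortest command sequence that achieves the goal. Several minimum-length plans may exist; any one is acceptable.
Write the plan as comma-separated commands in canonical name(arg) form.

arc(right, 3), straight(1)

start: x=0 y=-2 heading=E
1. arc(right, 3) → x=3 y=-5 heading=S
2. straight(1) → x=3 y=-6 heading=S
shorter routes all fall short; 2 is best.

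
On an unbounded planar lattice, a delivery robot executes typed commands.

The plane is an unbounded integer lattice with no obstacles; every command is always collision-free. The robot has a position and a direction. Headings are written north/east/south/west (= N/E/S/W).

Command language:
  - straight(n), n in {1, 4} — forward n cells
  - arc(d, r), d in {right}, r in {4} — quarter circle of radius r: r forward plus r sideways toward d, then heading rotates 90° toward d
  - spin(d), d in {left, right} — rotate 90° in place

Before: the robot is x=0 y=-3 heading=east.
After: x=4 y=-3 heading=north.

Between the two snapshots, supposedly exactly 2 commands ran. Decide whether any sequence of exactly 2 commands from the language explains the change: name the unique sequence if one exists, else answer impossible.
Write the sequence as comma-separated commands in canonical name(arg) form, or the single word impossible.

key: running spin(left) before straight(4) would end elsewhere — order is forced
t0: x=0 y=-3 heading=east
[1] after straight(4): x=4 y=-3 heading=east
[2] after spin(left): x=4 y=-3 heading=north
no rival 2-sequence matches.

straight(4), spin(left)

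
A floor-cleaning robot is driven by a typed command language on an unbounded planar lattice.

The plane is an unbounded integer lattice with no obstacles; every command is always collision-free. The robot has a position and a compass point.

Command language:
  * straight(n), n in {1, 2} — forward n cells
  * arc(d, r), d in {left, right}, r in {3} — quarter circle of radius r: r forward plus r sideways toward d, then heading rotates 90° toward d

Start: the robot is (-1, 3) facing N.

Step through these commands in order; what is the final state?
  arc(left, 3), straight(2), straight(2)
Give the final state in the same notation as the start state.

(-8, 6) facing W

initial: (-1, 3) facing N
t=1 arc(left, 3) ⇒ (-4, 6) facing W
t=2 straight(2) ⇒ (-6, 6) facing W
t=3 straight(2) ⇒ (-8, 6) facing W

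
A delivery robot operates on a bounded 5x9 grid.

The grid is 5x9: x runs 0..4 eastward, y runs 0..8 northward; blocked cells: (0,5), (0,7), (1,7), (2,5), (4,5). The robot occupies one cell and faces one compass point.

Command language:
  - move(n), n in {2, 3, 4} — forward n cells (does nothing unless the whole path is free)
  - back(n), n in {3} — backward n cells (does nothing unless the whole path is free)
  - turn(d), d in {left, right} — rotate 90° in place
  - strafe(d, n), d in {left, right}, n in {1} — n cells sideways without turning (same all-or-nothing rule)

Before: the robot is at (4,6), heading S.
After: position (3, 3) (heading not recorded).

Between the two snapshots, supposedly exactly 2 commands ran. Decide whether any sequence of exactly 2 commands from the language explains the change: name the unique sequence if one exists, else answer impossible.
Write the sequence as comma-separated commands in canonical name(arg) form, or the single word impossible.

key: running move(3) before strafe(right, 1) would end elsewhere — order is forced
start: at (4,6), heading S
[1] after strafe(right, 1): at (3,6), heading S
[2] after move(3): at (3,3), heading S
uniquely the one of 64 2-step routes that fits.

strafe(right, 1), move(3)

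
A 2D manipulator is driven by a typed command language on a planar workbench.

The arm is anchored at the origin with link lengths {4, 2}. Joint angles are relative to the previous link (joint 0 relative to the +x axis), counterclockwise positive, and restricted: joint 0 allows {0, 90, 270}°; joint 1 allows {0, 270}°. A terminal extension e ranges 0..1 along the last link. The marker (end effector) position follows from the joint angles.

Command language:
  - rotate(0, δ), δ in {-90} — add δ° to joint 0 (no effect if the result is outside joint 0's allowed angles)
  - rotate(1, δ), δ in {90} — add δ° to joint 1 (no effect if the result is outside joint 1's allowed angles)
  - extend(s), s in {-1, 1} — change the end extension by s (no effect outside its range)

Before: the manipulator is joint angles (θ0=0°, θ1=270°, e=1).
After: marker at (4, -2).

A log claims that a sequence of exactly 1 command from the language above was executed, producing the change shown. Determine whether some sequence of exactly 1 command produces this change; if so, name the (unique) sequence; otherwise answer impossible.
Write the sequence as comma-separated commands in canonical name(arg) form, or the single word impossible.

extend(-1)

start: joint angles (θ0=0°, θ1=270°, e=1)
step 1 (extend(-1)): joint angles (θ0=0°, θ1=270°, e=0)
uniquely the one of 4 1-step routes that fits.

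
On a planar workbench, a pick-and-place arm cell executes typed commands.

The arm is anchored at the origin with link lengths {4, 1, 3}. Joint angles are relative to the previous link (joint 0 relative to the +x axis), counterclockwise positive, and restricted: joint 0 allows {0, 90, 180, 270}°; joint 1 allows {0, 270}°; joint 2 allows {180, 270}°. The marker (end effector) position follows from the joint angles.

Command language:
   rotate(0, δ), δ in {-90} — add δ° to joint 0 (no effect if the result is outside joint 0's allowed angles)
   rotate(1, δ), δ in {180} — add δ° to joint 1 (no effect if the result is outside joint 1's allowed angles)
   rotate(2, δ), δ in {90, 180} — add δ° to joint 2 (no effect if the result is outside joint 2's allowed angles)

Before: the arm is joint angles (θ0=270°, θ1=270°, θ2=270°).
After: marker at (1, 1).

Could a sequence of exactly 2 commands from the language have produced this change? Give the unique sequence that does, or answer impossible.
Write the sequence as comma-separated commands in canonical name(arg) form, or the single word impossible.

begin: joint angles (θ0=270°, θ1=270°, θ2=270°)
t=1 rotate(0, -90) ⇒ joint angles (θ0=180°, θ1=270°, θ2=270°)
t=2 rotate(0, -90) ⇒ joint angles (θ0=90°, θ1=270°, θ2=270°)
no rival 2-sequence matches.

rotate(0, -90), rotate(0, -90)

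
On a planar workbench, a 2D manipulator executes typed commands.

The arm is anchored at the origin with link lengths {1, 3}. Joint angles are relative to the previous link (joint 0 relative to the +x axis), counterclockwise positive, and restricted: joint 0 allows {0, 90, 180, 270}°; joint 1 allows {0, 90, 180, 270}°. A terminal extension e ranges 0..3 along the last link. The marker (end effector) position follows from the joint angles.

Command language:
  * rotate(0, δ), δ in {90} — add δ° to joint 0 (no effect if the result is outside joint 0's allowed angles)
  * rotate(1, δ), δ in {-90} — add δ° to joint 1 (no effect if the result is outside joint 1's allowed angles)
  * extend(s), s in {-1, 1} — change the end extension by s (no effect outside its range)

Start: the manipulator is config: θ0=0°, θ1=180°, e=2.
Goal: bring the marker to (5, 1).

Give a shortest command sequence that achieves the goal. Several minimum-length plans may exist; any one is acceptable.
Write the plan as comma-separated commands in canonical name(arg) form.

rotate(1, -90), rotate(1, -90), rotate(1, -90), rotate(0, 90)

t0: config: θ0=0°, θ1=180°, e=2
t=1 rotate(1, -90) ⇒ config: θ0=0°, θ1=90°, e=2
t=2 rotate(1, -90) ⇒ config: θ0=0°, θ1=0°, e=2
t=3 rotate(1, -90) ⇒ config: θ0=0°, θ1=270°, e=2
t=4 rotate(0, 90) ⇒ config: θ0=90°, θ1=270°, e=2
shorter routes all fall short; 4 is best.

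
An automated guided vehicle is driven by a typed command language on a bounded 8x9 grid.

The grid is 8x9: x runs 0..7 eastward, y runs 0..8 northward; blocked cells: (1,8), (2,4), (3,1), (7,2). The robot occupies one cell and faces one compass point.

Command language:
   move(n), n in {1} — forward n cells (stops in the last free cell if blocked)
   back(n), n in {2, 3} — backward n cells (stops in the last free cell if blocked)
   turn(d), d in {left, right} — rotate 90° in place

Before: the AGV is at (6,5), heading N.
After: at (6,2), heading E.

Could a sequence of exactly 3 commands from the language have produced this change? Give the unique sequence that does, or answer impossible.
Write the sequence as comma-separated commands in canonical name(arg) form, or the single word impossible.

key: running move(1) before back(3) would end elsewhere — order is forced
initial: at (6,5), heading N
step 1 (back(3)): at (6,2), heading N
step 2 (turn(right)): at (6,2), heading E
step 3 (move(1)): at (6,2), heading E
no other 3-command option fits: unique.

back(3), turn(right), move(1)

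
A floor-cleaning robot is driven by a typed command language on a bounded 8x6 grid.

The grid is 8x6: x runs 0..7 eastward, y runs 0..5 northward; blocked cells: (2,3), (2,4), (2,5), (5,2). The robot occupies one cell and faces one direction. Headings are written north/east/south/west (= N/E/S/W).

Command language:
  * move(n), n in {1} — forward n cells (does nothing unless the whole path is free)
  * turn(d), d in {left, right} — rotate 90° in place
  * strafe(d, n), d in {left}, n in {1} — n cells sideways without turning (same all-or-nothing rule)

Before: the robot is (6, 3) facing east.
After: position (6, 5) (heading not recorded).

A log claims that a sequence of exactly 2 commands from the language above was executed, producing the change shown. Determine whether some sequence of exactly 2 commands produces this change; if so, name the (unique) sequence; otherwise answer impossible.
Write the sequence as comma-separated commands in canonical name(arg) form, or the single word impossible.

t0: (6, 3) facing east
[1] after strafe(left, 1): (6, 4) facing east
[2] after strafe(left, 1): (6, 5) facing east
all 16 alternatives checked — unique.

strafe(left, 1), strafe(left, 1)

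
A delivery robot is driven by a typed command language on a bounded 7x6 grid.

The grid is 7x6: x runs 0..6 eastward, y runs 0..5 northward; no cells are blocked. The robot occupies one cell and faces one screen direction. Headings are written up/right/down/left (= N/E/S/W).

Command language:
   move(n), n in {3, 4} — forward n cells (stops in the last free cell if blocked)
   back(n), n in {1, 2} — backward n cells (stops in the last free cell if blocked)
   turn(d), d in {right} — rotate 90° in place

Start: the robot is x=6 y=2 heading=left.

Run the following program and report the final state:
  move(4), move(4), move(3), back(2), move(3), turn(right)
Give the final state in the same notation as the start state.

x=0 y=2 heading=up

initial: x=6 y=2 heading=left
1. move(4) → x=2 y=2 heading=left
2. move(4) → x=0 y=2 heading=left
3. move(3) → x=0 y=2 heading=left
4. back(2) → x=2 y=2 heading=left
5. move(3) → x=0 y=2 heading=left
6. turn(right) → x=0 y=2 heading=up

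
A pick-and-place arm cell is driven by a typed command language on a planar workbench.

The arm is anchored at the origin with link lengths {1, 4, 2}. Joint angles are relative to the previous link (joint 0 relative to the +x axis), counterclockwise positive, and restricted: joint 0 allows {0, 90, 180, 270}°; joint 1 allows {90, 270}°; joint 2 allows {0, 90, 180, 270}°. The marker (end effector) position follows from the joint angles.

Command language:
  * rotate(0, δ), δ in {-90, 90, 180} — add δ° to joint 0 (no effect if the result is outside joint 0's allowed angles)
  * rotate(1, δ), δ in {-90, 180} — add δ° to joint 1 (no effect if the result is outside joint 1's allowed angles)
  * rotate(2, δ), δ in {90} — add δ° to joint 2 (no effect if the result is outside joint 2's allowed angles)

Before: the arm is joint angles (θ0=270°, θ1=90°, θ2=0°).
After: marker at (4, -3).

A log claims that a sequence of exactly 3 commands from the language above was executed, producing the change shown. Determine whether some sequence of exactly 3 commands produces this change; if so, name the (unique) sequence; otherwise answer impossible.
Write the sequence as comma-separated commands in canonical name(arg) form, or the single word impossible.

rotate(2, 90), rotate(2, 90), rotate(2, 90)

begin: joint angles (θ0=270°, θ1=90°, θ2=0°)
t=1 rotate(2, 90) ⇒ joint angles (θ0=270°, θ1=90°, θ2=90°)
t=2 rotate(2, 90) ⇒ joint angles (θ0=270°, θ1=90°, θ2=180°)
t=3 rotate(2, 90) ⇒ joint angles (θ0=270°, θ1=90°, θ2=270°)
no other 3-command option fits: unique.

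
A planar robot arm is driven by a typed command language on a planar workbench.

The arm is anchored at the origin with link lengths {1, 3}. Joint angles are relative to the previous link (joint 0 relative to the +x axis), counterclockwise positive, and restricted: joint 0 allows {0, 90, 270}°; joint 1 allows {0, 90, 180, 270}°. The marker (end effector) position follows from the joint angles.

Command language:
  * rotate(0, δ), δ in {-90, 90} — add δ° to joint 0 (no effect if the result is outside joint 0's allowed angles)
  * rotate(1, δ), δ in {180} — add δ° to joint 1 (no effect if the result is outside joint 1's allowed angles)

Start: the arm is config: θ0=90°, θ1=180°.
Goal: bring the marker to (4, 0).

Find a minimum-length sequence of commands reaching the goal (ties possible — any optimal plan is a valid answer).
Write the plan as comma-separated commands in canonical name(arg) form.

rotate(1, 180), rotate(0, -90)

initial: config: θ0=90°, θ1=180°
[1] after rotate(1, 180): config: θ0=90°, θ1=0°
[2] after rotate(0, -90): config: θ0=0°, θ1=0°
shorter routes all fall short; 2 is best.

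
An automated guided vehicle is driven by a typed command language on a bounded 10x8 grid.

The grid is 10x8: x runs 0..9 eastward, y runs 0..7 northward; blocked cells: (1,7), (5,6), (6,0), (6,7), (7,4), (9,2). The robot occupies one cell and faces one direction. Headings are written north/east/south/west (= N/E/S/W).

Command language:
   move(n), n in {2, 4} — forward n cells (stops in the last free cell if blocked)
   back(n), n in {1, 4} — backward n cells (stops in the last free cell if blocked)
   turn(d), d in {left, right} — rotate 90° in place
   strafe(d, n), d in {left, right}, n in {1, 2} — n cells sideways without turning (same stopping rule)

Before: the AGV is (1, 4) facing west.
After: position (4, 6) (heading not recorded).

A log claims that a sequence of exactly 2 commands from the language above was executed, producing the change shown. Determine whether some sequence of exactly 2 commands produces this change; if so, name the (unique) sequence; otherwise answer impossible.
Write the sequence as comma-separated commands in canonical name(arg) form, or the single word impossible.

key: back(4) is stopped early by the blocked cell at (5,6)
from: (1, 4) facing west
1. strafe(right, 2) → (1, 6) facing west
2. back(4) → (4, 6) facing west
uniquely the one of 100 2-step routes that fits.

strafe(right, 2), back(4)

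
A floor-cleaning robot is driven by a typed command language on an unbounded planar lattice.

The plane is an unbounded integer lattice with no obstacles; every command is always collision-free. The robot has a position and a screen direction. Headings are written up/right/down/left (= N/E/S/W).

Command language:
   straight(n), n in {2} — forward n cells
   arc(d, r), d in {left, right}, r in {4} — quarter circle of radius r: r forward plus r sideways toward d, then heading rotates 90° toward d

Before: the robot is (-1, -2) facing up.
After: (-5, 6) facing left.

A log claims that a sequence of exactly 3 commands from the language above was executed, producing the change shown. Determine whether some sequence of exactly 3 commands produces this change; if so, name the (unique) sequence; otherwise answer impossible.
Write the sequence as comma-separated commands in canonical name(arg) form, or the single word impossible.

straight(2), straight(2), arc(left, 4)

key: position moved to (-5,6) AND the heading swung to W — translation plus rotation needed
start: (-1, -2) facing up
1. straight(2) → (-1, 0) facing up
2. straight(2) → (-1, 2) facing up
3. arc(left, 4) → (-5, 6) facing left
uniquely the one of 27 3-step routes that fits.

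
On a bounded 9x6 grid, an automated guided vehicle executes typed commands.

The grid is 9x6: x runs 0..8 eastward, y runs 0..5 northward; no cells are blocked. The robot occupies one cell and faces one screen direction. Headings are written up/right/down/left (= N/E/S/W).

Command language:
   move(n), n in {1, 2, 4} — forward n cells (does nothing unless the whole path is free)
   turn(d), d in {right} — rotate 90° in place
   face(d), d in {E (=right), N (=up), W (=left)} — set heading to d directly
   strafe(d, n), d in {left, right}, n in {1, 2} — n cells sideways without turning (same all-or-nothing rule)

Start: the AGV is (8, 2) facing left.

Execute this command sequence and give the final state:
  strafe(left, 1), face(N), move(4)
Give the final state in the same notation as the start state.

start: (8, 2) facing left
step 1 (strafe(left, 1)): (8, 1) facing left
step 2 (face(N)): (8, 1) facing up
step 3 (move(4)): (8, 5) facing up

(8, 5) facing up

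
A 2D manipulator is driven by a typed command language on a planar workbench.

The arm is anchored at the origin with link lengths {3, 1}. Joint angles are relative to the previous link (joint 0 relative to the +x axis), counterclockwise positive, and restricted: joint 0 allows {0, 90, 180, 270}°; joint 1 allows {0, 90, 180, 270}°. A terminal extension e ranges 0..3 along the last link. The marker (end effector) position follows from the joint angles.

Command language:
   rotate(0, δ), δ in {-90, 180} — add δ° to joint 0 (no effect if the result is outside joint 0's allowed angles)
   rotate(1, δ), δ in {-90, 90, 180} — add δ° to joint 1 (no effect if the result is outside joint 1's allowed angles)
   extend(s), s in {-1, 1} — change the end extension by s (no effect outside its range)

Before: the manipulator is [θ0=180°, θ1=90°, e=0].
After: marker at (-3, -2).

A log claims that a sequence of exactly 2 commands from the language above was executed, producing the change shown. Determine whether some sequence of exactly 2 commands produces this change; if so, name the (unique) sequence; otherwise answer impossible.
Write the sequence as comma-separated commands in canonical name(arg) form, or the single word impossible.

key: running extend(1) before extend(-1) would end elsewhere — order is forced
from: [θ0=180°, θ1=90°, e=0]
step 1 (extend(-1)): [θ0=180°, θ1=90°, e=0]
step 2 (extend(1)): [θ0=180°, θ1=90°, e=1]
no other 2-command option fits: unique.

extend(-1), extend(1)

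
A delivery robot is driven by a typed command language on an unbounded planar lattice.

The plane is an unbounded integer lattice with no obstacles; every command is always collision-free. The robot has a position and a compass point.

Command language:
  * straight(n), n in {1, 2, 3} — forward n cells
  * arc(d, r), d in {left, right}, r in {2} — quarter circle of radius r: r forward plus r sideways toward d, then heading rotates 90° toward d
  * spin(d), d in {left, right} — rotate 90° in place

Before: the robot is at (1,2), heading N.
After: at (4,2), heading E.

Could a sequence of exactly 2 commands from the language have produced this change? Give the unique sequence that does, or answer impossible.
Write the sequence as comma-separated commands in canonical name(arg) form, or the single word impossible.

key: position moved to (4,2) AND the heading swung to E — translation plus rotation needed
t0: at (1,2), heading N
t=1 spin(right) ⇒ at (1,2), heading E
t=2 straight(3) ⇒ at (4,2), heading E
uniquely the one of 49 2-step routes that fits.

spin(right), straight(3)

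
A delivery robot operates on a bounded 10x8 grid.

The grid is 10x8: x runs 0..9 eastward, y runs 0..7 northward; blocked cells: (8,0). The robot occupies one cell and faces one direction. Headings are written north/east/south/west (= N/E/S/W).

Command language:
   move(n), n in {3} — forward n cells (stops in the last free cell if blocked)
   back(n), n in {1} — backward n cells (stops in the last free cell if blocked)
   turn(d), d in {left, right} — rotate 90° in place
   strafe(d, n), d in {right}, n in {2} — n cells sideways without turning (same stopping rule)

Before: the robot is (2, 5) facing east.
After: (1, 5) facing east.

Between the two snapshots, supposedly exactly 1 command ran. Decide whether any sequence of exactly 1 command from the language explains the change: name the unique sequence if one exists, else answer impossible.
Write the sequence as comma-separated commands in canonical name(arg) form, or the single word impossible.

back(1)

key: heading stays E — the single command does not turn
initial: (2, 5) facing east
t=1 back(1) ⇒ (1, 5) facing east
all 5 alternatives checked — unique.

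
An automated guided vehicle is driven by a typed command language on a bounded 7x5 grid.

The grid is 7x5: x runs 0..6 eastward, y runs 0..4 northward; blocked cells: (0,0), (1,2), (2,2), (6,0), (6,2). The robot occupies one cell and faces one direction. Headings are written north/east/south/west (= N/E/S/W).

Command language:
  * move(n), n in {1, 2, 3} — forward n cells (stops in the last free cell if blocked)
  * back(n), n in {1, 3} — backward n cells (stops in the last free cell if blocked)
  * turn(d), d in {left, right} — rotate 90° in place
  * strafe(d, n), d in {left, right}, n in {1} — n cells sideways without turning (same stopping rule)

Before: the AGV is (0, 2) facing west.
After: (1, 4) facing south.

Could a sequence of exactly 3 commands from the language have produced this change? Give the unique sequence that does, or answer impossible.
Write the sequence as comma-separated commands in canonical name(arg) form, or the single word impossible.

turn(left), back(3), strafe(left, 1)

key: back(3) runs into the grid edge before its full distance
begin: (0, 2) facing west
[1] after turn(left): (0, 2) facing south
[2] after back(3): (0, 4) facing south
[3] after strafe(left, 1): (1, 4) facing south
all 729 alternatives checked — unique.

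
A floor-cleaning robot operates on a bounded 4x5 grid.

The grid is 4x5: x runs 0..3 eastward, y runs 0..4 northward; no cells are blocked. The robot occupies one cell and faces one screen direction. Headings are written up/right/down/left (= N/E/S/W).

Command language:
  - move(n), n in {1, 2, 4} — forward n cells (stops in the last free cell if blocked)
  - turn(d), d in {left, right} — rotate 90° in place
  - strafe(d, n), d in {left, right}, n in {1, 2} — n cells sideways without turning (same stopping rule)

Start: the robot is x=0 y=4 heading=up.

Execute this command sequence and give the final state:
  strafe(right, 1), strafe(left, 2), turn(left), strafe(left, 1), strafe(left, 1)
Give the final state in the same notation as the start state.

from: x=0 y=4 heading=up
step 1 (strafe(right, 1)): x=1 y=4 heading=up
step 2 (strafe(left, 2)): x=0 y=4 heading=up
step 3 (turn(left)): x=0 y=4 heading=left
step 4 (strafe(left, 1)): x=0 y=3 heading=left
step 5 (strafe(left, 1)): x=0 y=2 heading=left

x=0 y=2 heading=left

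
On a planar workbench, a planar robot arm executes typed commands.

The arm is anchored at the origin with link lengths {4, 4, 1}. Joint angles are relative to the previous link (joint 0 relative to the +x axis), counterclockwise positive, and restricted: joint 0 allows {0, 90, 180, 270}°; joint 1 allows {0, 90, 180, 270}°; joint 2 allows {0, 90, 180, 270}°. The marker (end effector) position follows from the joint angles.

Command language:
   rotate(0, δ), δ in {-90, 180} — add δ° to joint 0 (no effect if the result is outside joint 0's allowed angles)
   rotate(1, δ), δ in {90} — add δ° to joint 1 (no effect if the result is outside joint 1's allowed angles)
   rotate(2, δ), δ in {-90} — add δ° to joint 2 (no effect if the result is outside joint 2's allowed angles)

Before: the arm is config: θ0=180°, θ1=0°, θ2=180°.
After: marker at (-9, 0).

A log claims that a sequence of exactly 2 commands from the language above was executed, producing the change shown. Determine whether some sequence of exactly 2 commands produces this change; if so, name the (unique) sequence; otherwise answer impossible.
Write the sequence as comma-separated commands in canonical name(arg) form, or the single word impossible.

rotate(2, -90), rotate(2, -90)

t0: config: θ0=180°, θ1=0°, θ2=180°
t=1 rotate(2, -90) ⇒ config: θ0=180°, θ1=0°, θ2=90°
t=2 rotate(2, -90) ⇒ config: θ0=180°, θ1=0°, θ2=0°
all 16 alternatives checked — unique.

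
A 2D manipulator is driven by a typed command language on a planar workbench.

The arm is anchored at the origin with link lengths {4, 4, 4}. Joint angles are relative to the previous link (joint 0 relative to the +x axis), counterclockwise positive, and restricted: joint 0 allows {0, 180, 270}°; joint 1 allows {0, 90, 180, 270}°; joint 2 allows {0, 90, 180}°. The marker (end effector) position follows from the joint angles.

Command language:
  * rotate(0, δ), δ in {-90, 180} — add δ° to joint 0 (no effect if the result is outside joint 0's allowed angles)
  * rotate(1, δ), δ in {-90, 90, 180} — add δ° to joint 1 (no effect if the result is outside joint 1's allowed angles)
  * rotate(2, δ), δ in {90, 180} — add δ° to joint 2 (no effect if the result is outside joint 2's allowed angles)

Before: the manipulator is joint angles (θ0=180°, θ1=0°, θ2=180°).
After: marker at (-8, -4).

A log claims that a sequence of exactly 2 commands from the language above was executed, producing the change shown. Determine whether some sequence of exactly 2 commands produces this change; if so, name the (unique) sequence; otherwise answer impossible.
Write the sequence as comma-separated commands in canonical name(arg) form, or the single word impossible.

key: running rotate(2, 90) before rotate(2, 180) would end elsewhere — order is forced
begin: joint angles (θ0=180°, θ1=0°, θ2=180°)
step 1 (rotate(2, 180)): joint angles (θ0=180°, θ1=0°, θ2=0°)
step 2 (rotate(2, 90)): joint angles (θ0=180°, θ1=0°, θ2=90°)
uniquely the one of 49 2-step routes that fits.

rotate(2, 180), rotate(2, 90)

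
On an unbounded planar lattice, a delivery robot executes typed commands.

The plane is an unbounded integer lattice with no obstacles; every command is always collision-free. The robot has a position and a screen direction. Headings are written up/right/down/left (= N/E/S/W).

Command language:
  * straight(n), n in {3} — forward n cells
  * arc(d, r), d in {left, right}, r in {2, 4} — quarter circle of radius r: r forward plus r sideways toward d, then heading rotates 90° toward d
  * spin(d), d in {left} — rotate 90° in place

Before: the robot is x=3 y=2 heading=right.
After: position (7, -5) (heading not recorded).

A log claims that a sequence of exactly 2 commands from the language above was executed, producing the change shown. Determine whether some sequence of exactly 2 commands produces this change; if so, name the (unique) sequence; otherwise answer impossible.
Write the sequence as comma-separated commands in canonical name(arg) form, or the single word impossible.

key: order matters: swapping arc(right, 4) and straight(3) lands elsewhere
from: x=3 y=2 heading=right
step 1 (arc(right, 4)): x=7 y=-2 heading=down
step 2 (straight(3)): x=7 y=-5 heading=down
no other 2-command option fits: unique.

arc(right, 4), straight(3)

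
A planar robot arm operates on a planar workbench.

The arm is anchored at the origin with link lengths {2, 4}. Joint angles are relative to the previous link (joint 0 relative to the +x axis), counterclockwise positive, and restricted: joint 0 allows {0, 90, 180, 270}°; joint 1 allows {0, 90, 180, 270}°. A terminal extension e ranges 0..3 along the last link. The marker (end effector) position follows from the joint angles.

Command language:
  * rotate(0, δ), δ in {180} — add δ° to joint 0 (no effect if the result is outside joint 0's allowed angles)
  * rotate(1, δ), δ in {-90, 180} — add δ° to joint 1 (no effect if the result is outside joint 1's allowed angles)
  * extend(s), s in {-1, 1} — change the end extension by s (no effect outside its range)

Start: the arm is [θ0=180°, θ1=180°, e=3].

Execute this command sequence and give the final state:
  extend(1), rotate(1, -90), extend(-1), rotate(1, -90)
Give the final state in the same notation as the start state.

[θ0=180°, θ1=0°, e=2]

begin: [θ0=180°, θ1=180°, e=3]
[1] after extend(1): [θ0=180°, θ1=180°, e=3]
[2] after rotate(1, -90): [θ0=180°, θ1=90°, e=3]
[3] after extend(-1): [θ0=180°, θ1=90°, e=2]
[4] after rotate(1, -90): [θ0=180°, θ1=0°, e=2]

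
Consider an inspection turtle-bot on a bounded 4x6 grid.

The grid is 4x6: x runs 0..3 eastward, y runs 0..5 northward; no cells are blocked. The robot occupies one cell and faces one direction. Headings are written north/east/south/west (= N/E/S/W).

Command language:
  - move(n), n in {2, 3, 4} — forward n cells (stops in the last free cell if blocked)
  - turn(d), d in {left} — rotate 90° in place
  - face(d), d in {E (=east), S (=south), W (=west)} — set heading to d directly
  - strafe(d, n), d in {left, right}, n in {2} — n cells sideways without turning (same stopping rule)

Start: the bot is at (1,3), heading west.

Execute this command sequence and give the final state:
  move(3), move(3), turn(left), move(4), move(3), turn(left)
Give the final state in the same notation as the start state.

begin: at (1,3), heading west
1. move(3) → at (0,3), heading west
2. move(3) → at (0,3), heading west
3. turn(left) → at (0,3), heading south
4. move(4) → at (0,0), heading south
5. move(3) → at (0,0), heading south
6. turn(left) → at (0,0), heading east

at (0,0), heading east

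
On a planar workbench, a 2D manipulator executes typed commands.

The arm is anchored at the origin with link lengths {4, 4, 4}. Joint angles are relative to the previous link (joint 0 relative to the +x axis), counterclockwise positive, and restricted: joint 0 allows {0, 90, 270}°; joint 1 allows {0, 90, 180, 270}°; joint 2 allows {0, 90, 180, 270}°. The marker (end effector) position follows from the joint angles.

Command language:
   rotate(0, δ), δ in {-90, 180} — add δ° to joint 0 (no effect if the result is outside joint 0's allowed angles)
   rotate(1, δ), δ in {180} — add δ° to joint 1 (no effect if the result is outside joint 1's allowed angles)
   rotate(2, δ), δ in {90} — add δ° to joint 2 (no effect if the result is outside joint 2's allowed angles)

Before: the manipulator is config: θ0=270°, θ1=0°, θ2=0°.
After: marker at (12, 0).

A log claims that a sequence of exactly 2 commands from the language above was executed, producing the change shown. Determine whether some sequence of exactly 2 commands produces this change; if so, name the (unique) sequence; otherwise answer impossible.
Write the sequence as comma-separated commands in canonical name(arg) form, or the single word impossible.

rotate(0, 180), rotate(0, -90)

key: running rotate(0, -90) before rotate(0, 180) would end elsewhere — order is forced
t0: config: θ0=270°, θ1=0°, θ2=0°
[1] after rotate(0, 180): config: θ0=90°, θ1=0°, θ2=0°
[2] after rotate(0, -90): config: θ0=0°, θ1=0°, θ2=0°
no other 2-command option fits: unique.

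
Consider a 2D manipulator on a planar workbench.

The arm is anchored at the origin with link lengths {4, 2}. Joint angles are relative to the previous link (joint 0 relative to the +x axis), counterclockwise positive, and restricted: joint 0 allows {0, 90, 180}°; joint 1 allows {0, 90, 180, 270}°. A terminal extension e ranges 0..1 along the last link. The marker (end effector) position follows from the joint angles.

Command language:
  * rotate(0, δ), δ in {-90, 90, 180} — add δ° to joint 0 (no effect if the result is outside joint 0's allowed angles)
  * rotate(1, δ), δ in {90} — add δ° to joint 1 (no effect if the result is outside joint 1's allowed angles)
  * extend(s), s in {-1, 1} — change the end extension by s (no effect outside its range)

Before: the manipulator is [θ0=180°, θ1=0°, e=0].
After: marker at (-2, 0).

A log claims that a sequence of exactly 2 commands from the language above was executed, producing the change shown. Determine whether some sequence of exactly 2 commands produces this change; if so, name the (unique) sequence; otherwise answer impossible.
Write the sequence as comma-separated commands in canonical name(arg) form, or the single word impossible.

begin: [θ0=180°, θ1=0°, e=0]
t=1 rotate(1, 90) ⇒ [θ0=180°, θ1=90°, e=0]
t=2 rotate(1, 90) ⇒ [θ0=180°, θ1=180°, e=0]
no rival 2-sequence matches.

rotate(1, 90), rotate(1, 90)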